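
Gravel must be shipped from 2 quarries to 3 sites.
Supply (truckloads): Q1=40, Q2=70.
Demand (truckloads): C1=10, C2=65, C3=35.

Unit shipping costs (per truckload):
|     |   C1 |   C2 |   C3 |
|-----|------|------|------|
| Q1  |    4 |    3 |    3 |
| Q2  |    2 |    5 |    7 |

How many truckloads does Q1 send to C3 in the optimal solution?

The minimum-cost plan:
  Q1–C2: 5 truckloads
  Q1–C3: 35 truckloads
  Q2–C1: 10 truckloads
  Q2–C2: 60 truckloads
Total cost = 440.
So Q1→C3 carries 35 truckloads.

35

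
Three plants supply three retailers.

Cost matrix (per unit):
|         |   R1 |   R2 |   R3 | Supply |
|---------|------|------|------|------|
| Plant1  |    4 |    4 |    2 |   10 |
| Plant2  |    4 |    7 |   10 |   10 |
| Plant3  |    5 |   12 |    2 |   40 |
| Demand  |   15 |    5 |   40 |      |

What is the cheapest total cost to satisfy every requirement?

160

An optimal shipping plan:
  Plant1→R1: 5 × 4 = 20
  Plant1→R2: 5 × 4 = 20
  Plant2→R1: 10 × 4 = 40
  Plant3→R3: 40 × 2 = 80
Total = 20 + 20 + 40 + 80 = 160.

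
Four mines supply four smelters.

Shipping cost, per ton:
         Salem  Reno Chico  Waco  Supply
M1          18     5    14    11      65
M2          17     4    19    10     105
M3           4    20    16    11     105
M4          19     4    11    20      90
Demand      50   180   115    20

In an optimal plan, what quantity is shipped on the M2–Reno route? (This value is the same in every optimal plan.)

105

Optimal shipments:
  M1 to Reno: 65 × 5 = 325
  M2 to Reno: 105 × 4 = 420
  M3 to Salem: 50 × 4 = 200
  M3 to Chico: 35 × 16 = 560
  M3 to Waco: 20 × 11 = 220
  M4 to Reno: 10 × 4 = 40
  M4 to Chico: 80 × 11 = 880
Total cost = 2645.
So M2→Reno carries 105 tons.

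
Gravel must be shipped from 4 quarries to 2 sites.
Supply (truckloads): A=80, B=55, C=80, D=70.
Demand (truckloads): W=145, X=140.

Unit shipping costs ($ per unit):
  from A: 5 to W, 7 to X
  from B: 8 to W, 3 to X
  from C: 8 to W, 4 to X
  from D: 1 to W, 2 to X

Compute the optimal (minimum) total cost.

960

Optimal allocation:
  A to W: 80 truckloads
  B to X: 55 truckloads
  C to X: 80 truckloads
  D to W: 65 truckloads
  D to X: 5 truckloads
Total cost = $960.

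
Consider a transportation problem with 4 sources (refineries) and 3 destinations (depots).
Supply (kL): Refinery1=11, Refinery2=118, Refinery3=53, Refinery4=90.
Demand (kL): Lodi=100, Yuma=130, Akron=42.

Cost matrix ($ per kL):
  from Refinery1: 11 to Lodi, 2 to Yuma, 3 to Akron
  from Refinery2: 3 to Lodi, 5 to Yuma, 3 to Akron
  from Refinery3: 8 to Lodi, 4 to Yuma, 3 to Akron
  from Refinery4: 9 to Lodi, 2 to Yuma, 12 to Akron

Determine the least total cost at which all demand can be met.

744

Optimal allocation:
  Refinery1–Yuma: 11 × $2 = $22
  Refinery2–Lodi: 100 × $3 = $300
  Refinery2–Akron: 18 × $3 = $54
  Refinery3–Yuma: 29 × $4 = $116
  Refinery3–Akron: 24 × $3 = $72
  Refinery4–Yuma: 90 × $2 = $180
Total = 22 + 300 + 54 + 116 + 72 + 180 = $744.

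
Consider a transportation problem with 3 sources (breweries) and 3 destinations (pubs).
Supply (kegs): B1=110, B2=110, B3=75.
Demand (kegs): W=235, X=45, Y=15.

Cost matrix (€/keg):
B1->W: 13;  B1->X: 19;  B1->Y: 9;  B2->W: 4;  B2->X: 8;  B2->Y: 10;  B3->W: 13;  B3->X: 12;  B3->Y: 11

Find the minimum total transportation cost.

2740

Optimal allocation:
  B1–W: 95 × €13 = €1235
  B1–Y: 15 × €9 = €135
  B2–W: 110 × €4 = €440
  B3–W: 30 × €13 = €390
  B3–X: 45 × €12 = €540
Total = 1235 + 135 + 440 + 390 + 540 = €2740.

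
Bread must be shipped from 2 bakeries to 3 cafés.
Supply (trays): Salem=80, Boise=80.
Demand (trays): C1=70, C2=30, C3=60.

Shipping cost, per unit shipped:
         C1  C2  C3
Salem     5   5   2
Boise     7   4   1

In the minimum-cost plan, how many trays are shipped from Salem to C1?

70

Solving gives:
  Salem to C1: 70 × 5 = 350
  Salem to C2: 10 × 5 = 50
  Boise to C2: 20 × 4 = 80
  Boise to C3: 60 × 1 = 60
Total cost = 540.
So Salem→C1 carries 70 trays.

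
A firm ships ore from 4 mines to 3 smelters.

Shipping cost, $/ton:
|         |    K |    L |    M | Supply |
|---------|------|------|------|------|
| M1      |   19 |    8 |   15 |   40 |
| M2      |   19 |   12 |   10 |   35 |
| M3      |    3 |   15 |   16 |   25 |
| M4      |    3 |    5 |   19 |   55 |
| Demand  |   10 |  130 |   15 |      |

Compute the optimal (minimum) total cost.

One minimum-cost allocation:
  M1→L: 40 tons
  M2→L: 20 tons
  M2→M: 15 tons
  M3→K: 10 tons
  M3→L: 15 tons
  M4→L: 55 tons
Total cost = $1240.

1240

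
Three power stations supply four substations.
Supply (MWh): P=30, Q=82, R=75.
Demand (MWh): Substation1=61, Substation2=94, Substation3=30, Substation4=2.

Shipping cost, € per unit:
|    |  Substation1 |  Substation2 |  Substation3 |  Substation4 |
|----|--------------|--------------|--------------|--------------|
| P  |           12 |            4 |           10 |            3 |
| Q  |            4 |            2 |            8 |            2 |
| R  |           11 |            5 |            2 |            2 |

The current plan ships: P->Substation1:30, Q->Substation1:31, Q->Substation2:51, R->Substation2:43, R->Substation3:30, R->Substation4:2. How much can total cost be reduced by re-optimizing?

180

Current plan cost = 30·12 + 31·4 + 51·2 + 43·5 + 30·2 + 2·2 = €865.
Optimal plan:
  P to Substation2: 30 × €4 = €120
  Q to Substation1: 61 × €4 = €244
  Q to Substation2: 21 × €2 = €42
  R to Substation2: 43 × €5 = €215
  R to Substation3: 30 × €2 = €60
  R to Substation4: 2 × €2 = €4
Optimal cost = €685.
Saving = 865 − 685 = €180.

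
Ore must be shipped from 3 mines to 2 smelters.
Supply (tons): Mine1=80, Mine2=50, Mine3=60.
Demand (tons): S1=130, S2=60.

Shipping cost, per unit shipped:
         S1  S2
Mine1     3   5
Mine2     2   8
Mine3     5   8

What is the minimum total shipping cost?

760

Optimal allocation:
  Mine1→S1: 20 × 3 = 60
  Mine1→S2: 60 × 5 = 300
  Mine2→S1: 50 × 2 = 100
  Mine3→S1: 60 × 5 = 300
Total = 60 + 300 + 100 + 300 = 760.
(Supply check: Mine1 ships 80; Mine2 ships 50; Mine3 ships 60.)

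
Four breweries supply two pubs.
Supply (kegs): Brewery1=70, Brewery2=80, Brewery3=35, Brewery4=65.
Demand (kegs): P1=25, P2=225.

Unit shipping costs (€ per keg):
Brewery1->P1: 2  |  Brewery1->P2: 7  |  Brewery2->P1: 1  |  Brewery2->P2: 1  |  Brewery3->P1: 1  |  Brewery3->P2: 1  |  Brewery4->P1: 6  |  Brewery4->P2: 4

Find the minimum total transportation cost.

An optimal shipping plan:
  Brewery1–P1: 25 × €2 = €50
  Brewery1–P2: 45 × €7 = €315
  Brewery2–P2: 80 × €1 = €80
  Brewery3–P2: 35 × €1 = €35
  Brewery4–P2: 65 × €4 = €260
Total = 50 + 315 + 80 + 35 + 260 = €740.

740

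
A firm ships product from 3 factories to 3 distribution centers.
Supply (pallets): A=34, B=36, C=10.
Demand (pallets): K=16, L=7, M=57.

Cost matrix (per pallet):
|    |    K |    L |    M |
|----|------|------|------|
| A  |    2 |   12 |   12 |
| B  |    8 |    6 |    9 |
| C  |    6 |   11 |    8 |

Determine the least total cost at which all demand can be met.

631

Optimal allocation:
  A→K: 16 × 2 = 32
  A→M: 18 × 12 = 216
  B→L: 7 × 6 = 42
  B→M: 29 × 9 = 261
  C→M: 10 × 8 = 80
Total = 32 + 216 + 42 + 261 + 80 = 631.
(Supply check: A ships 34; B ships 36; C ships 10.)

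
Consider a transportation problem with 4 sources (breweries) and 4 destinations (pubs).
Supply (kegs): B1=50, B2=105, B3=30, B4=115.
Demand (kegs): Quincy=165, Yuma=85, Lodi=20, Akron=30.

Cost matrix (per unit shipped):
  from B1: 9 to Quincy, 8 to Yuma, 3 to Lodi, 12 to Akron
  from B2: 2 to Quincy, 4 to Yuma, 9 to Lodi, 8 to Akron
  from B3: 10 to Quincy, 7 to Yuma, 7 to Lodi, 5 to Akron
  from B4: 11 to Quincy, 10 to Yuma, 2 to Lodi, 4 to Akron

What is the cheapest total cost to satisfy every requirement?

Optimal allocation:
  B1–Yuma: 50 kegs
  B2–Quincy: 105 kegs
  B3–Yuma: 30 kegs
  B4–Quincy: 60 kegs
  B4–Yuma: 5 kegs
  B4–Lodi: 20 kegs
  B4–Akron: 30 kegs
Total cost = 1690.

1690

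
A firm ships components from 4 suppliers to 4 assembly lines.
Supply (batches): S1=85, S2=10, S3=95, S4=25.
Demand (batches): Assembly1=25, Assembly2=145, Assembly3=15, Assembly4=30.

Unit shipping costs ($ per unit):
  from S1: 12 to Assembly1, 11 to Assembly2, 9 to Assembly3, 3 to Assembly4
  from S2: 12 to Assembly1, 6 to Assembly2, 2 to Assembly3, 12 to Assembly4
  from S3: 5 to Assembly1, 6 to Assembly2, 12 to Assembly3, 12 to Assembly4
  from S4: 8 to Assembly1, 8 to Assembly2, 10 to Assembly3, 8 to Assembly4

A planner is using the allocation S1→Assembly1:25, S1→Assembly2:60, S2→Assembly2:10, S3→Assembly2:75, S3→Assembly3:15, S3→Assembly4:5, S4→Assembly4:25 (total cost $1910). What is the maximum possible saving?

Current plan cost = 25·12 + 60·11 + 10·6 + 75·6 + 15·12 + 5·12 + 25·8 = $1910.
Optimal plan:
  S1–Assembly2: 50 × $11 = $550
  S1–Assembly3: 5 × $9 = $45
  S1–Assembly4: 30 × $3 = $90
  S2–Assembly3: 10 × $2 = $20
  S3–Assembly1: 25 × $5 = $125
  S3–Assembly2: 70 × $6 = $420
  S4–Assembly2: 25 × $8 = $200
Optimal cost = $1450.
Saving = 1910 − 1450 = $460.

460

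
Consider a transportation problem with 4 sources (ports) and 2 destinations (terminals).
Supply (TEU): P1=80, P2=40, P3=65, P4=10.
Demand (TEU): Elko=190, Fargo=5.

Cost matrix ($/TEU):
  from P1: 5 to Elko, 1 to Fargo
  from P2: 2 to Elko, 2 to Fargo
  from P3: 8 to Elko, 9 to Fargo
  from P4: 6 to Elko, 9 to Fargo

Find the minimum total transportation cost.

One minimum-cost allocation:
  P1→Elko: 75 × $5 = $375
  P1→Fargo: 5 × $1 = $5
  P2→Elko: 40 × $2 = $80
  P3→Elko: 65 × $8 = $520
  P4→Elko: 10 × $6 = $60
Total = 375 + 5 + 80 + 520 + 60 = $1040.

1040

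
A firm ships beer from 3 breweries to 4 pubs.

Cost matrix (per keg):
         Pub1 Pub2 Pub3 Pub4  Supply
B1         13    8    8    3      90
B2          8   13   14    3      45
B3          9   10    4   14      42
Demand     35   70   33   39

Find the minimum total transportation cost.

1098

A cheapest plan:
  B1->Pub2: 70 kegs
  B1->Pub4: 20 kegs
  B2->Pub1: 26 kegs
  B2->Pub4: 19 kegs
  B3->Pub1: 9 kegs
  B3->Pub3: 33 kegs
Total cost = 1098.
(Supply check: B1 ships 90; B2 ships 45; B3 ships 42.)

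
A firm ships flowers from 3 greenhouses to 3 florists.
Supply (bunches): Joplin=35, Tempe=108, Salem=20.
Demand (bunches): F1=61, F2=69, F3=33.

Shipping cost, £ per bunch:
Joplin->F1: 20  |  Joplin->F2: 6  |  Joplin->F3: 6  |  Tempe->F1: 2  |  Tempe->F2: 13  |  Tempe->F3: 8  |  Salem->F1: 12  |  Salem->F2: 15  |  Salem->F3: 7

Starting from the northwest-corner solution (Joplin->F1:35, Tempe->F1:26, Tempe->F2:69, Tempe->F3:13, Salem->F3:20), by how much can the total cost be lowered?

Current plan cost = 35·20 + 26·2 + 69·13 + 13·8 + 20·7 = £1893.
Optimal plan:
  Joplin to F2: 35 × £6 = £210
  Tempe to F1: 61 × £2 = £122
  Tempe to F2: 34 × £13 = £442
  Tempe to F3: 13 × £8 = £104
  Salem to F3: 20 × £7 = £140
Optimal cost = £1018.
Saving = 1893 − 1018 = £875.

875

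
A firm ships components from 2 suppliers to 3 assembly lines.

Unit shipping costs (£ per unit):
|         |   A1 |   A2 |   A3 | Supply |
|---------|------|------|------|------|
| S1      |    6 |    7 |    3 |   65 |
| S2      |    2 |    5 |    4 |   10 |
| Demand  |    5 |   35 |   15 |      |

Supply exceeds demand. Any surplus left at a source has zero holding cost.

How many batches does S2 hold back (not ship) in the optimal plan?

An optimal plan:
  S1→A2: 30 × £7 = £210
  S1→A3: 15 × £3 = £45
  S2→A1: 5 × £2 = £10
  S2→A2: 5 × £5 = £25
Total cost = £290.
S2 ships 10 of its 10, leaving 0.

0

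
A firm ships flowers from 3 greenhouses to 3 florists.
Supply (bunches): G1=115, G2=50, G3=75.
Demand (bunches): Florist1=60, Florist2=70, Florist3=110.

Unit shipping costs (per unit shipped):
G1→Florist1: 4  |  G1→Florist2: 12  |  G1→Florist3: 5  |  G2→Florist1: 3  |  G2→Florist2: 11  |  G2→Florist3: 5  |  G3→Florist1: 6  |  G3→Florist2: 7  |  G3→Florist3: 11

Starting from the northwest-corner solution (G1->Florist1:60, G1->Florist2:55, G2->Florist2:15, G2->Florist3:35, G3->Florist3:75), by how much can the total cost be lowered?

Current plan cost = 60·4 + 55·12 + 15·11 + 35·5 + 75·11 = 2065.
Optimal plan:
  G1->Florist1: 5 × 4 = 20
  G1->Florist3: 110 × 5 = 550
  G2->Florist1: 50 × 3 = 150
  G3->Florist1: 5 × 6 = 30
  G3->Florist2: 70 × 7 = 490
Optimal cost = 1240.
Saving = 2065 − 1240 = 825.

825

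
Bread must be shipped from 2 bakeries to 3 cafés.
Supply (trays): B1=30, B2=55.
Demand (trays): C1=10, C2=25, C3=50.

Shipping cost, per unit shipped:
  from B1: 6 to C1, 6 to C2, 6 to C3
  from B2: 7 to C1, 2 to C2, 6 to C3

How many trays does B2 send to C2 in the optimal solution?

25

Solving gives:
  B1->C1: 10 × 6 = 60
  B1->C3: 20 × 6 = 120
  B2->C2: 25 × 2 = 50
  B2->C3: 30 × 6 = 180
Total cost = 410.
So B2→C2 carries 25 trays.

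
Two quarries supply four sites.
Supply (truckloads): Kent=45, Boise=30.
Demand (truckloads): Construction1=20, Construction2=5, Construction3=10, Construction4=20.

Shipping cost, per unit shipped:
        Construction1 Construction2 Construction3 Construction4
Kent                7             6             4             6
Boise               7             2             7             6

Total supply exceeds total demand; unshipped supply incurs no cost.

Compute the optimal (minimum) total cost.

310

Optimal allocation:
  Kent→Construction1: 20 × 7 = 140
  Kent→Construction3: 10 × 4 = 40
  Kent→Construction4: 15 × 6 = 90
  Boise→Construction2: 5 × 2 = 10
  Boise→Construction4: 5 × 6 = 30
Total = 140 + 40 + 90 + 10 + 30 = 310.
(Supply check: Kent ships 45; Boise ships 10.)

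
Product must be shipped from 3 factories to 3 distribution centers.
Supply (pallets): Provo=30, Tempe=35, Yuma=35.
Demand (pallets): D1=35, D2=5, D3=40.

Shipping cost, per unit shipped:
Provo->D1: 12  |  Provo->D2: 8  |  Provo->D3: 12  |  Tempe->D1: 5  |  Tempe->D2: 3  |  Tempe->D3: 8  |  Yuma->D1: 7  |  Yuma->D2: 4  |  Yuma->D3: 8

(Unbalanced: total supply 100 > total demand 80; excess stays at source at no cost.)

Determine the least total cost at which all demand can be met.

555

A cheapest plan:
  Provo to D2: 5 × 8 = 40
  Provo to D3: 5 × 12 = 60
  Tempe to D1: 35 × 5 = 175
  Yuma to D3: 35 × 8 = 280
Total = 40 + 60 + 175 + 280 = 555.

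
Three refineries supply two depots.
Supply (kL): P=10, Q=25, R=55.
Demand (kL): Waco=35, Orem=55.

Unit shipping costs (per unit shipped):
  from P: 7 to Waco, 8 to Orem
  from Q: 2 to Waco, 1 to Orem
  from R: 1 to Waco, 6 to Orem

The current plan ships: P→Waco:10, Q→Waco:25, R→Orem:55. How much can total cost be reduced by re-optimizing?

Current plan cost = 10·7 + 25·2 + 55·6 = 450.
Optimal plan:
  P–Orem: 10 × 8 = 80
  Q–Orem: 25 × 1 = 25
  R–Waco: 35 × 1 = 35
  R–Orem: 20 × 6 = 120
Optimal cost = 260.
Saving = 450 − 260 = 190.

190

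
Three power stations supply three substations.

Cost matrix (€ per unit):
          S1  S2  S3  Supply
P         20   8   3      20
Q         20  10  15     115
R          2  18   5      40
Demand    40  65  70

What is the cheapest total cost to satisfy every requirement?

1540

A cheapest plan:
  P to S3: 20 × €3 = €60
  Q to S2: 65 × €10 = €650
  Q to S3: 50 × €15 = €750
  R to S1: 40 × €2 = €80
Total = 60 + 650 + 750 + 80 = €1540.
(Supply check: P ships 20; Q ships 115; R ships 40.)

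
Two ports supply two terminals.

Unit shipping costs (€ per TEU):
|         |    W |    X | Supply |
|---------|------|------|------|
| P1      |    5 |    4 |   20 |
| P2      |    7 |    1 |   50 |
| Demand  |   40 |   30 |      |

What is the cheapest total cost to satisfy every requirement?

270

A cheapest plan:
  P1->W: 20 TEU
  P2->W: 20 TEU
  P2->X: 30 TEU
Total cost = €270.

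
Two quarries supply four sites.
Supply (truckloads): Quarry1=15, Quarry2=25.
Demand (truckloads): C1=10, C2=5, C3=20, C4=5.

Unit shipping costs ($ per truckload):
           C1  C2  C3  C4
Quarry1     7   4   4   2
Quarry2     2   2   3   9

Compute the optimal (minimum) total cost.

One minimum-cost allocation:
  Quarry1 to C3: 10 truckloads
  Quarry1 to C4: 5 truckloads
  Quarry2 to C1: 10 truckloads
  Quarry2 to C2: 5 truckloads
  Quarry2 to C3: 10 truckloads
Total cost = $110.

110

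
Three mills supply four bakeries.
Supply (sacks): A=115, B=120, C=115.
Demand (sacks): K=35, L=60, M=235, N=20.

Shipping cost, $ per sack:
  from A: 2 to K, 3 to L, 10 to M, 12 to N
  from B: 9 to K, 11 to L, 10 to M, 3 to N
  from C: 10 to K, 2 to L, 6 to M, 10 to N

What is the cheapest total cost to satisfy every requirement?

2200

Optimal allocation:
  A->K: 35 × $2 = $70
  A->L: 60 × $3 = $180
  A->M: 20 × $10 = $200
  B->M: 100 × $10 = $1000
  B->N: 20 × $3 = $60
  C->M: 115 × $6 = $690
Total = 70 + 180 + 200 + 1000 + 60 + 690 = $2200.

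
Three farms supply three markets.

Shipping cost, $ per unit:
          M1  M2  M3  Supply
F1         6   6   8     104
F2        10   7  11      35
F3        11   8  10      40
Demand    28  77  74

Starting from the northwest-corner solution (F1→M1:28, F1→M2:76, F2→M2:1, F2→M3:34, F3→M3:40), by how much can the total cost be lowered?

68

Current plan cost = 28·6 + 76·6 + 1·7 + 34·11 + 40·10 = $1405.
Optimal plan:
  F1 to M1: 28 × $6 = $168
  F1 to M2: 2 × $6 = $12
  F1 to M3: 74 × $8 = $592
  F2 to M2: 35 × $7 = $245
  F3 to M2: 40 × $8 = $320
Optimal cost = $1337.
Saving = 1405 − 1337 = $68.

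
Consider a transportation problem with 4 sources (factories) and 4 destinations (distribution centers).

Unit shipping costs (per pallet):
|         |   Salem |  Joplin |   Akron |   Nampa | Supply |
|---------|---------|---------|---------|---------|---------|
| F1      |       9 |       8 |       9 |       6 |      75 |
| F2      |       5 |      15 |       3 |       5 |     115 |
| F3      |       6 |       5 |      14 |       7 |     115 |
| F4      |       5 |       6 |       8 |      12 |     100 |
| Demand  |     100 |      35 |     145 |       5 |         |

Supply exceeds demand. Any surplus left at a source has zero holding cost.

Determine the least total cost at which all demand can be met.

An optimal shipping plan:
  F1 to Akron: 30 pallets
  F1 to Nampa: 5 pallets
  F2 to Akron: 115 pallets
  F3 to Joplin: 35 pallets
  F4 to Salem: 100 pallets
Total cost = 1320.
(Supply check: F1 ships 35; F2 ships 115; F3 ships 35; F4 ships 100.)

1320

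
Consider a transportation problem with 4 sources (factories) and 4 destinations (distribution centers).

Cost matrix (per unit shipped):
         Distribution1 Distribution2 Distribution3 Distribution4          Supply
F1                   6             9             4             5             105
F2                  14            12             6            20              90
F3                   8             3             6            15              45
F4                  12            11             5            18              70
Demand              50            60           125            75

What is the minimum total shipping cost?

A cheapest plan:
  F1 to Distribution1: 30 × 6 = 180
  F1 to Distribution4: 75 × 5 = 375
  F2 to Distribution2: 15 × 12 = 180
  F2 to Distribution3: 75 × 6 = 450
  F3 to Distribution2: 45 × 3 = 135
  F4 to Distribution1: 20 × 12 = 240
  F4 to Distribution3: 50 × 5 = 250
Total = 180 + 375 + 180 + 450 + 135 + 240 + 250 = 1810.

1810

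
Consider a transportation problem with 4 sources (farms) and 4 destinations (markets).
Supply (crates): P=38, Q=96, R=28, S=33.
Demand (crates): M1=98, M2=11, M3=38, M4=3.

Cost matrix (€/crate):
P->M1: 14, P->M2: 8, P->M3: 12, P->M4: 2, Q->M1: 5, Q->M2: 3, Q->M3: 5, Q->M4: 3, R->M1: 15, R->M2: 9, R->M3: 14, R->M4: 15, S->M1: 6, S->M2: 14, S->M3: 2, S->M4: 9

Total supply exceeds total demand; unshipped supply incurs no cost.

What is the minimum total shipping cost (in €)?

728

Optimal allocation:
  P–M1: 2 × €14 = €28
  P–M2: 11 × €8 = €88
  P–M3: 5 × €12 = €60
  P–M4: 3 × €2 = €6
  Q–M1: 96 × €5 = €480
  S–M3: 33 × €2 = €66
Total = 28 + 88 + 60 + 6 + 480 + 66 = €728.
(Supply check: P ships 21; Q ships 96; R ships 0; S ships 33.)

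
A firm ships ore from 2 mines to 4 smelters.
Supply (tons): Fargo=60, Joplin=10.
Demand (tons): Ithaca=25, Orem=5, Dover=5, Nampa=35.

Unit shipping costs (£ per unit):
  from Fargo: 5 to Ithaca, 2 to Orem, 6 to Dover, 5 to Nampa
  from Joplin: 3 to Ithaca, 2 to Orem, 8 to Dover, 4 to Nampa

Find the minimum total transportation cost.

320

Optimal allocation:
  Fargo→Ithaca: 15 × £5 = £75
  Fargo→Orem: 5 × £2 = £10
  Fargo→Dover: 5 × £6 = £30
  Fargo→Nampa: 35 × £5 = £175
  Joplin→Ithaca: 10 × £3 = £30
Total = 75 + 10 + 30 + 175 + 30 = £320.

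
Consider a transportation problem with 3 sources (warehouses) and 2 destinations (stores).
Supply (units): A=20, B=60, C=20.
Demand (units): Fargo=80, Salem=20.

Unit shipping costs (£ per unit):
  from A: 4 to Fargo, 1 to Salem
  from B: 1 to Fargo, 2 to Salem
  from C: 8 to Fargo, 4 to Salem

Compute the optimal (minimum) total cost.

220

A cheapest plan:
  A to Fargo: 20 × £4 = £80
  B to Fargo: 60 × £1 = £60
  C to Salem: 20 × £4 = £80
Total = 80 + 60 + 80 = £220.
(Supply check: A ships 20; B ships 60; C ships 20.)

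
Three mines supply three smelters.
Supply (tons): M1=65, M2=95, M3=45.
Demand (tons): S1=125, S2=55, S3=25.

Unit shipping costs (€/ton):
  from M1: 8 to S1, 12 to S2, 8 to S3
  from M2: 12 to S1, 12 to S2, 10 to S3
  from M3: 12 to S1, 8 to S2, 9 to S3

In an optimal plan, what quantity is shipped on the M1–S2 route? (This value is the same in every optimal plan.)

Optimal shipments:
  M1->S1: 65 × €8 = €520
  M2->S1: 60 × €12 = €720
  M2->S2: 10 × €12 = €120
  M2->S3: 25 × €10 = €250
  M3->S2: 45 × €8 = €360
Total cost = €1970.
The route M1→S2 is not used.

0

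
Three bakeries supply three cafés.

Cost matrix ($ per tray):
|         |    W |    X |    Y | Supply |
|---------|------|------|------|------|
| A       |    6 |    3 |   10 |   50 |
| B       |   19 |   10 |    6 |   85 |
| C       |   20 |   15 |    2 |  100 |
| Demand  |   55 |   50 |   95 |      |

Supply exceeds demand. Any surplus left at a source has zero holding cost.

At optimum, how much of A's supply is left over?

Minimum-cost shipments:
  A–W: 50 × $6 = $300
  B–W: 5 × $19 = $95
  B–X: 50 × $10 = $500
  C–Y: 95 × $2 = $190
Total cost = $1085.
A ships 50 of its 50, leaving 0.

0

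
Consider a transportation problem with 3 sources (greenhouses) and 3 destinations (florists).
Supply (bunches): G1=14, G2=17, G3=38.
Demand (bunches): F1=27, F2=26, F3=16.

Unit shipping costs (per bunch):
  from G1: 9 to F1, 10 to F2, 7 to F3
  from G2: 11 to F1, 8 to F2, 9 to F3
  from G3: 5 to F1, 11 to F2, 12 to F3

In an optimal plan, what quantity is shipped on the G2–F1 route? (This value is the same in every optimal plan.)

Solving gives:
  G1→F3: 14 × 7 = 98
  G2→F2: 15 × 8 = 120
  G2→F3: 2 × 9 = 18
  G3→F1: 27 × 5 = 135
  G3→F2: 11 × 11 = 121
Total cost = 492.
The route G2→F1 is not used.

0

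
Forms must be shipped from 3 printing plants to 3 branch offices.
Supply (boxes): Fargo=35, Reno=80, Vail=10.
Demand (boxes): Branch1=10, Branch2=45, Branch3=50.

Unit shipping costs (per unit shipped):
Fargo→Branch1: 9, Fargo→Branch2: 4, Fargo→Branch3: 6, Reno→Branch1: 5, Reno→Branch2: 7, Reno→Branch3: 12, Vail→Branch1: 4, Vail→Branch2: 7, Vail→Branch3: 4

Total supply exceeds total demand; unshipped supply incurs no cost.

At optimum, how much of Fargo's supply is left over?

Minimum-cost shipments:
  Fargo to Branch3: 35 × 6 = 210
  Reno to Branch1: 10 × 5 = 50
  Reno to Branch2: 45 × 7 = 315
  Reno to Branch3: 5 × 12 = 60
  Vail to Branch3: 10 × 4 = 40
Total cost = 675.
Fargo ships 35 of its 35, leaving 0.

0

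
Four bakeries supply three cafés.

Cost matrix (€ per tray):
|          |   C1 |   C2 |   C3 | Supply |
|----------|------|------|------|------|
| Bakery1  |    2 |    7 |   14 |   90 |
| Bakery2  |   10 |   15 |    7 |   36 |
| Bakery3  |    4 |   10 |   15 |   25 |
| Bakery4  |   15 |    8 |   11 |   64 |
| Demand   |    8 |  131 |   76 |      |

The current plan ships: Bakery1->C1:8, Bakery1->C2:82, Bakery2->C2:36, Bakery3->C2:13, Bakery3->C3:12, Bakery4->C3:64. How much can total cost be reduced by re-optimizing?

Current plan cost = 8·2 + 82·7 + 36·15 + 13·10 + 12·15 + 64·11 = €2144.
Optimal plan:
  Bakery1 to C2: 90 × €7 = €630
  Bakery2 to C3: 36 × €7 = €252
  Bakery3 to C1: 8 × €4 = €32
  Bakery3 to C2: 17 × €10 = €170
  Bakery4 to C2: 24 × €8 = €192
  Bakery4 to C3: 40 × €11 = €440
Optimal cost = €1716.
Saving = 2144 − 1716 = €428.

428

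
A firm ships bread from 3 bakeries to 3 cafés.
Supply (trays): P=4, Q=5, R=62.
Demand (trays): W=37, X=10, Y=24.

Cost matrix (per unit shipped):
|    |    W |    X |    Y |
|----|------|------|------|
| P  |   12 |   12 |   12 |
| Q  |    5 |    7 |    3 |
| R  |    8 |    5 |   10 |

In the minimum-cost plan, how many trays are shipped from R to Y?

15

Solving gives:
  P->Y: 4 × 12 = 48
  Q->Y: 5 × 3 = 15
  R->W: 37 × 8 = 296
  R->X: 10 × 5 = 50
  R->Y: 15 × 10 = 150
Total cost = 559.
So R→Y carries 15 trays.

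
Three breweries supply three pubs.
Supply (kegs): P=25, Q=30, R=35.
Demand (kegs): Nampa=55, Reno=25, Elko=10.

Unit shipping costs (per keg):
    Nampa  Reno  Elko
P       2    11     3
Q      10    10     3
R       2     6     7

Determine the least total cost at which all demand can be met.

370

Optimal allocation:
  P→Nampa: 25 × 2 = 50
  Q→Reno: 20 × 10 = 200
  Q→Elko: 10 × 3 = 30
  R→Nampa: 30 × 2 = 60
  R→Reno: 5 × 6 = 30
Total = 50 + 200 + 30 + 60 + 30 = 370.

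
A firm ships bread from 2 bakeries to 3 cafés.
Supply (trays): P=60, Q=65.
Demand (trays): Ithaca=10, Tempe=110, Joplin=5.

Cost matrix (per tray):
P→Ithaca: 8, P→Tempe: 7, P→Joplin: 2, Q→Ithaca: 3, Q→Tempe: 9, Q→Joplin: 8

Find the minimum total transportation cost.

Optimal allocation:
  P–Tempe: 55 × 7 = 385
  P–Joplin: 5 × 2 = 10
  Q–Ithaca: 10 × 3 = 30
  Q–Tempe: 55 × 9 = 495
Total = 385 + 10 + 30 + 495 = 920.
(Supply check: P ships 60; Q ships 65.)

920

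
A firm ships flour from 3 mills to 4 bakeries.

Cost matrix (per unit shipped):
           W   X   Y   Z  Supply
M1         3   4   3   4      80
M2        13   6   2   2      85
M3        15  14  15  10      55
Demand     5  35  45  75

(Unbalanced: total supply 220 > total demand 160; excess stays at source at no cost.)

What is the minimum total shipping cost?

430

An optimal shipping plan:
  M1 to W: 5 × 3 = 15
  M1 to X: 35 × 4 = 140
  M1 to Y: 35 × 3 = 105
  M2 to Y: 10 × 2 = 20
  M2 to Z: 75 × 2 = 150
Total = 15 + 140 + 105 + 20 + 150 = 430.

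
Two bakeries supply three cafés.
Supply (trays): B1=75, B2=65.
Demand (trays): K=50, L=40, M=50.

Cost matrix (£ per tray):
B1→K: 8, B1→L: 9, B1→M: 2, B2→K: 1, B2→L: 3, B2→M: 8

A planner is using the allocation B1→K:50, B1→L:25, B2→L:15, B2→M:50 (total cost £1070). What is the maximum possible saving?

Current plan cost = 50·8 + 25·9 + 15·3 + 50·8 = £1070.
Optimal plan:
  B1 to L: 25 × £9 = £225
  B1 to M: 50 × £2 = £100
  B2 to K: 50 × £1 = £50
  B2 to L: 15 × £3 = £45
Optimal cost = £420.
Saving = 1070 − 420 = £650.

650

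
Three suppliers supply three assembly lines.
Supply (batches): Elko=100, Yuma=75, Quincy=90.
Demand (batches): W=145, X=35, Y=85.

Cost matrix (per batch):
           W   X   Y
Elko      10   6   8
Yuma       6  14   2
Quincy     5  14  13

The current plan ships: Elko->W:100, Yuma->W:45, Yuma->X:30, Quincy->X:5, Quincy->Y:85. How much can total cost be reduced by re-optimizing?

1425

Current plan cost = 100·10 + 45·6 + 30·14 + 5·14 + 85·13 = 2865.
Optimal plan:
  Elko to W: 55 × 10 = 550
  Elko to X: 35 × 6 = 210
  Elko to Y: 10 × 8 = 80
  Yuma to Y: 75 × 2 = 150
  Quincy to W: 90 × 5 = 450
Optimal cost = 1440.
Saving = 2865 − 1440 = 1425.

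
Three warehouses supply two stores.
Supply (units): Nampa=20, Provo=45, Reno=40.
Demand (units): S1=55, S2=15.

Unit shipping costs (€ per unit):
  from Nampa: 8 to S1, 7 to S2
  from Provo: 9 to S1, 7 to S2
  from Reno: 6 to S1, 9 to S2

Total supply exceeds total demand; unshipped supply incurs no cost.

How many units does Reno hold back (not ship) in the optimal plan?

An optimal plan:
  Nampa–S1: 15 × €8 = €120
  Nampa–S2: 5 × €7 = €35
  Provo–S2: 10 × €7 = €70
  Reno–S1: 40 × €6 = €240
Total cost = €465.
Reno ships 40 of its 40, leaving 0.

0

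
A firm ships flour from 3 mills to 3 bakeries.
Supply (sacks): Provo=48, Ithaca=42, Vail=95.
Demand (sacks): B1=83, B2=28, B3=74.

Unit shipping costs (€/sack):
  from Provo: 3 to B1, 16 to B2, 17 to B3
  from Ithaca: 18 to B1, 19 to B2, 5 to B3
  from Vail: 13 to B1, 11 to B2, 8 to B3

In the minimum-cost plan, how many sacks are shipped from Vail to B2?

28

Solving gives:
  Provo→B1: 48 × €3 = €144
  Ithaca→B3: 42 × €5 = €210
  Vail→B1: 35 × €13 = €455
  Vail→B2: 28 × €11 = €308
  Vail→B3: 32 × €8 = €256
Total cost = €1373.
So Vail→B2 carries 28 sacks.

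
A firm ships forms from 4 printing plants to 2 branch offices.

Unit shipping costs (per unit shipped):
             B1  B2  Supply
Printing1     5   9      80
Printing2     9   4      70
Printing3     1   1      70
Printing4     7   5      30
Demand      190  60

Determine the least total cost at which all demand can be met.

An optimal shipping plan:
  Printing1 to B1: 80 × 5 = 400
  Printing2 to B1: 10 × 9 = 90
  Printing2 to B2: 60 × 4 = 240
  Printing3 to B1: 70 × 1 = 70
  Printing4 to B1: 30 × 7 = 210
Total = 400 + 90 + 240 + 70 + 210 = 1010.

1010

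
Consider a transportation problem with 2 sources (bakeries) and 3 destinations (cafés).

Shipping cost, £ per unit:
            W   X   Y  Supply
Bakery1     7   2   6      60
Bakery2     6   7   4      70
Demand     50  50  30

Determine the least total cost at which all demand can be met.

530

A cheapest plan:
  Bakery1–W: 10 trays
  Bakery1–X: 50 trays
  Bakery2–W: 40 trays
  Bakery2–Y: 30 trays
Total cost = £530.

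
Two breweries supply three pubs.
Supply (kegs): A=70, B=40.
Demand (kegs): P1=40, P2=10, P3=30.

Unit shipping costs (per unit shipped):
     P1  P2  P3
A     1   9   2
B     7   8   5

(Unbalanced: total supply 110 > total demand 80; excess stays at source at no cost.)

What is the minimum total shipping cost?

An optimal shipping plan:
  A to P1: 40 × 1 = 40
  A to P3: 30 × 2 = 60
  B to P2: 10 × 8 = 80
Total = 40 + 60 + 80 = 180.
(Supply check: A ships 70; B ships 10.)

180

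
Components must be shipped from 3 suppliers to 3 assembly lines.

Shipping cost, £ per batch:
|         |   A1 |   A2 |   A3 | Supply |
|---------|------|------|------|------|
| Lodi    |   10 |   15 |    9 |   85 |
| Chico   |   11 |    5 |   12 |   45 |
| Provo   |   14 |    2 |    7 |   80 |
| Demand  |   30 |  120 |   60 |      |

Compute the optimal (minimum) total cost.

One minimum-cost allocation:
  Lodi–A1: 25 × £10 = £250
  Lodi–A3: 60 × £9 = £540
  Chico–A1: 5 × £11 = £55
  Chico–A2: 40 × £5 = £200
  Provo–A2: 80 × £2 = £160
Total = 250 + 540 + 55 + 200 + 160 = £1205.

1205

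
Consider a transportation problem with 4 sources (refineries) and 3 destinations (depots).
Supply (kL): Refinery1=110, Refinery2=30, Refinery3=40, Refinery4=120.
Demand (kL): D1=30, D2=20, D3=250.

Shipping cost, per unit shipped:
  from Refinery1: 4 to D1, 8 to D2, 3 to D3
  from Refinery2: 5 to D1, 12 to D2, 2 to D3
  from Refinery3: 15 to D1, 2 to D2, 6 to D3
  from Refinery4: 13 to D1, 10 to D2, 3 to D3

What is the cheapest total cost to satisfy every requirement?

940

An optimal shipping plan:
  Refinery1->D1: 30 × 4 = 120
  Refinery1->D3: 80 × 3 = 240
  Refinery2->D3: 30 × 2 = 60
  Refinery3->D2: 20 × 2 = 40
  Refinery3->D3: 20 × 6 = 120
  Refinery4->D3: 120 × 3 = 360
Total = 120 + 240 + 60 + 40 + 120 + 360 = 940.
(Supply check: Refinery1 ships 110; Refinery2 ships 30; Refinery3 ships 40; Refinery4 ships 120.)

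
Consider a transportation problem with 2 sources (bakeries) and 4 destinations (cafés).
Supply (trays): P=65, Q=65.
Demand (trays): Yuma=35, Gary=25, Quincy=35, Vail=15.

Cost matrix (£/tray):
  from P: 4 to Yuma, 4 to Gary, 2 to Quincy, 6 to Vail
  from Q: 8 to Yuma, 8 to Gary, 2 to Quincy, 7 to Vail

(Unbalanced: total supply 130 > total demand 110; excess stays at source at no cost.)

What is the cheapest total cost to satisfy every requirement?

410

A cheapest plan:
  P->Yuma: 35 × £4 = £140
  P->Gary: 25 × £4 = £100
  P->Vail: 5 × £6 = £30
  Q->Quincy: 35 × £2 = £70
  Q->Vail: 10 × £7 = £70
Total = 140 + 100 + 30 + 70 + 70 = £410.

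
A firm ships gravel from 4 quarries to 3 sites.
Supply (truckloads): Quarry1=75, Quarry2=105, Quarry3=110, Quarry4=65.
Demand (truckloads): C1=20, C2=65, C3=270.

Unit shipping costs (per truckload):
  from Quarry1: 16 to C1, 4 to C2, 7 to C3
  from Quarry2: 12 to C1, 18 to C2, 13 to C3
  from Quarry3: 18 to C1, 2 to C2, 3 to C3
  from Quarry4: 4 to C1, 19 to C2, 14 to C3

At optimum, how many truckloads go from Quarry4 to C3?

Solving gives:
  Quarry1 to C2: 65 × 4 = 260
  Quarry1 to C3: 10 × 7 = 70
  Quarry2 to C3: 105 × 13 = 1365
  Quarry3 to C3: 110 × 3 = 330
  Quarry4 to C1: 20 × 4 = 80
  Quarry4 to C3: 45 × 14 = 630
Total cost = 2735.
So Quarry4→C3 carries 45 truckloads.

45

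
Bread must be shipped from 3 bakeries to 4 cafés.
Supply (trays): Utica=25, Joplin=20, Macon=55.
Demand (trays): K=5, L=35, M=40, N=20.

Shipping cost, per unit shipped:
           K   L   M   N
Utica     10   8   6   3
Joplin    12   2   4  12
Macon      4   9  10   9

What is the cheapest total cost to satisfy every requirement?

635

An optimal shipping plan:
  Utica–M: 5 trays
  Utica–N: 20 trays
  Joplin–L: 20 trays
  Macon–K: 5 trays
  Macon–L: 15 trays
  Macon–M: 35 trays
Total cost = 635.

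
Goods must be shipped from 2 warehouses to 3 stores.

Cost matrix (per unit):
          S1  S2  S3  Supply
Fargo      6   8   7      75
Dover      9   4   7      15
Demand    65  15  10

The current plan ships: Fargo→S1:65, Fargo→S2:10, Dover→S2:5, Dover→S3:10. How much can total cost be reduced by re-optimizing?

40

Current plan cost = 65·6 + 10·8 + 5·4 + 10·7 = 560.
Optimal plan:
  Fargo→S1: 65 × 6 = 390
  Fargo→S3: 10 × 7 = 70
  Dover→S2: 15 × 4 = 60
Optimal cost = 520.
Saving = 560 − 520 = 40.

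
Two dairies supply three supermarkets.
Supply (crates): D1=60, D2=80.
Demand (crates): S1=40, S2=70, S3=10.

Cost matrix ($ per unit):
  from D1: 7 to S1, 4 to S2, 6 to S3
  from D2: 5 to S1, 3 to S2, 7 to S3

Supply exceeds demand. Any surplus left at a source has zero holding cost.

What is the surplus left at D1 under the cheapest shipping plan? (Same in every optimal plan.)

20

An optimal plan:
  D1->S2: 30 × $4 = $120
  D1->S3: 10 × $6 = $60
  D2->S1: 40 × $5 = $200
  D2->S2: 40 × $3 = $120
Total cost = $500.
D1 ships 40 of its 60, leaving 20.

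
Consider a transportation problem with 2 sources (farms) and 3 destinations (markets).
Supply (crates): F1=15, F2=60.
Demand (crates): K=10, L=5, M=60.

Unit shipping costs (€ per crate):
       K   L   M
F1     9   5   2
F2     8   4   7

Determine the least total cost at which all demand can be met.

445

One minimum-cost allocation:
  F1→M: 15 × €2 = €30
  F2→K: 10 × €8 = €80
  F2→L: 5 × €4 = €20
  F2→M: 45 × €7 = €315
Total = 30 + 80 + 20 + 315 = €445.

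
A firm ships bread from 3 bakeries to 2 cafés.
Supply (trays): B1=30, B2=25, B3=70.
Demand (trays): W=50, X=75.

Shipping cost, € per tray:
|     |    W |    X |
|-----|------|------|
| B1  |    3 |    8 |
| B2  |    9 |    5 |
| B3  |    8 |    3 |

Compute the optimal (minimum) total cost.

A cheapest plan:
  B1 to W: 30 × €3 = €90
  B2 to W: 20 × €9 = €180
  B2 to X: 5 × €5 = €25
  B3 to X: 70 × €3 = €210
Total = 90 + 180 + 25 + 210 = €505.

505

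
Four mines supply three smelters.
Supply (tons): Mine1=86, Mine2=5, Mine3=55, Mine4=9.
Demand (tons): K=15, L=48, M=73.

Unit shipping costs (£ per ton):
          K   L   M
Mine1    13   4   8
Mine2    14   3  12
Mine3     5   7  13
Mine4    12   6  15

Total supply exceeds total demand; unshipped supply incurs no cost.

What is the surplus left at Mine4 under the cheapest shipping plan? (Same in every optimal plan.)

0

An optimal plan:
  Mine1–L: 13 × £4 = £52
  Mine1–M: 73 × £8 = £584
  Mine2–L: 5 × £3 = £15
  Mine3–K: 15 × £5 = £75
  Mine3–L: 21 × £7 = £147
  Mine4–L: 9 × £6 = £54
Total cost = £927.
Mine4 ships 9 of its 9, leaving 0.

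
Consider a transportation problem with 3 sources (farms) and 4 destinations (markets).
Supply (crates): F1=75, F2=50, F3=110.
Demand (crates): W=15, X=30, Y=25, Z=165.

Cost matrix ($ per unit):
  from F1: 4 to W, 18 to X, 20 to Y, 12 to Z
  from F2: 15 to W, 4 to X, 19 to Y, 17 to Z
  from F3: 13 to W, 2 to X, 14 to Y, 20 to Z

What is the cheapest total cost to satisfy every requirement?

An optimal shipping plan:
  F1->W: 15 × $4 = $60
  F1->Z: 60 × $12 = $720
  F2->Z: 50 × $17 = $850
  F3->X: 30 × $2 = $60
  F3->Y: 25 × $14 = $350
  F3->Z: 55 × $20 = $1100
Total = 60 + 720 + 850 + 60 + 350 + 1100 = $3140.

3140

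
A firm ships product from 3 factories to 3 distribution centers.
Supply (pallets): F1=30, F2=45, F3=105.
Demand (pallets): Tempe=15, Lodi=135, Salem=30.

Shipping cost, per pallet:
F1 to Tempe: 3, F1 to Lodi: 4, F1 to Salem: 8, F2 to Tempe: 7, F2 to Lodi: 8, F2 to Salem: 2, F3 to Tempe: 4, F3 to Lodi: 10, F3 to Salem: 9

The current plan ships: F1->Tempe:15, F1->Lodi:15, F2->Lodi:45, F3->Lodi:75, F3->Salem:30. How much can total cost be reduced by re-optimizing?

Current plan cost = 15·3 + 15·4 + 45·8 + 75·10 + 30·9 = 1485.
Optimal plan:
  F1→Lodi: 30 pallets
  F2→Lodi: 15 pallets
  F2→Salem: 30 pallets
  F3→Tempe: 15 pallets
  F3→Lodi: 90 pallets
Optimal cost = 1260.
Saving = 1485 − 1260 = 225.

225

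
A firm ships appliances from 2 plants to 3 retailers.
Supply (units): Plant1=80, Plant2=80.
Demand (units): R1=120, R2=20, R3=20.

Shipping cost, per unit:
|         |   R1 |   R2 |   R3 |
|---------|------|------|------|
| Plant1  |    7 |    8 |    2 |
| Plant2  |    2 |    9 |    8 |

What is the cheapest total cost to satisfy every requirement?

640

A cheapest plan:
  Plant1→R1: 40 × 7 = 280
  Plant1→R2: 20 × 8 = 160
  Plant1→R3: 20 × 2 = 40
  Plant2→R1: 80 × 2 = 160
Total = 280 + 160 + 40 + 160 = 640.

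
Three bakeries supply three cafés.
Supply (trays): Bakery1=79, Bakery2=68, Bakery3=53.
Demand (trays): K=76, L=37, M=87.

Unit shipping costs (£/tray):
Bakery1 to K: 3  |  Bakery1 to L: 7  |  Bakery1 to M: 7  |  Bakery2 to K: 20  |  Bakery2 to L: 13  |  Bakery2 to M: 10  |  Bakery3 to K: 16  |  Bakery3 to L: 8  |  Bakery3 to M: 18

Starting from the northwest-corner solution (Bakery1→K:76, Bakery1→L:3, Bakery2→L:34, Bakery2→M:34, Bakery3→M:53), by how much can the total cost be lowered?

Current plan cost = 76·3 + 3·7 + 34·13 + 34·10 + 53·18 = £1985.
Optimal plan:
  Bakery1->K: 76 × £3 = £228
  Bakery1->M: 3 × £7 = £21
  Bakery2->M: 68 × £10 = £680
  Bakery3->L: 37 × £8 = £296
  Bakery3->M: 16 × £18 = £288
Optimal cost = £1513.
Saving = 1985 − 1513 = £472.

472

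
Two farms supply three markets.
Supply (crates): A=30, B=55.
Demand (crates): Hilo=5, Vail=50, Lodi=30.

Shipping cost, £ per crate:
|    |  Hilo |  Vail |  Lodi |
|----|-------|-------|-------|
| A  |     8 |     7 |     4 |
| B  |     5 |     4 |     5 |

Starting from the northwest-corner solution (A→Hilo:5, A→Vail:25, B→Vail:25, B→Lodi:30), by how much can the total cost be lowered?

Current plan cost = 5·8 + 25·7 + 25·4 + 30·5 = £465.
Optimal plan:
  A to Lodi: 30 × £4 = £120
  B to Hilo: 5 × £5 = £25
  B to Vail: 50 × £4 = £200
Optimal cost = £345.
Saving = 465 − 345 = £120.

120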